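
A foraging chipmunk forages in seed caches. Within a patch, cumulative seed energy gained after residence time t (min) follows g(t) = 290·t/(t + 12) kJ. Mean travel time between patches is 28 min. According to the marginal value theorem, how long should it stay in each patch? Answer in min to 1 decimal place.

18.3 min

Optimal t* satisfies g'(t*) = g(t*)/(T + t*).
g'(t) = 290·12/(t + 12)². Setting 290·12/(t+12)² = 290t/[(t+12)(28+t)] gives 12(28+t) = t(t+12), so t² = 12×28 = 336.
t* = √336 = 18.33 min.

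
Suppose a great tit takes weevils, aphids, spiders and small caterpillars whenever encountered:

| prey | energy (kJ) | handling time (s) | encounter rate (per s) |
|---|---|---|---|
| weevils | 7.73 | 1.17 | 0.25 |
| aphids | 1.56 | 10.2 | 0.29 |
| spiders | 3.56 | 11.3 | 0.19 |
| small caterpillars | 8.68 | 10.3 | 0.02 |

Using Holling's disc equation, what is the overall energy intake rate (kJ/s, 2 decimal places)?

R = Σλ_iE_i / (1 + Σλ_ih_i)
Numerator: 0.25×7.73 + 0.29×1.56 + 0.19×3.56 + 0.02×8.68 = 3.235
Denominator: 1 + 0.25×1.17 + 0.29×10.2 + 0.19×11.3 + 0.02×10.3 = 6.604
R = 3.235/6.604 = 0.4899 kJ/s

0.49 kJ/s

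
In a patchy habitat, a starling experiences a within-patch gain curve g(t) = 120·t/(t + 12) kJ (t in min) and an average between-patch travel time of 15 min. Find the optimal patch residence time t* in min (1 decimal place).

13.4 min

Maximise g(t)/(T+t): set derivative to zero → g'(t)(T+t) = g(t).
g'(t) = 120·12/(t + 12)². Setting 120·12/(t+12)² = 120t/[(t+12)(15+t)] gives 12(15+t) = t(t+12), so t² = 12×15 = 180.
t* = √180 = 13.42 min.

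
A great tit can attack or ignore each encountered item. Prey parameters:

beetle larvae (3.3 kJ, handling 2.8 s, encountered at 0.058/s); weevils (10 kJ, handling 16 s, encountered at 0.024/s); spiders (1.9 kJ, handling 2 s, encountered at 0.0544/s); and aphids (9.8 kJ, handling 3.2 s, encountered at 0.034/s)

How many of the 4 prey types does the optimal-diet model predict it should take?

4

E/h in descending order: aphids 3.06, beetle larvae 1.18, spiders 0.95, weevils 0.625 kJ/s. The optimal diet is the largest prefix of this list for which every included type satisfies E_i/h_i > R on the types above it.
Rate on top 1: 0.3005. beetle larvae: 1.18 > 0.3005 → include.
Rate on top 2: 0.4127. spiders: 0.95 > 0.4127 → include.
Rate on top 3: 0.455. weevils: 0.625 > 0.455 → include.
Optimal diet: aphids, beetle larvae, spiders, weevils — 4 of 4 types.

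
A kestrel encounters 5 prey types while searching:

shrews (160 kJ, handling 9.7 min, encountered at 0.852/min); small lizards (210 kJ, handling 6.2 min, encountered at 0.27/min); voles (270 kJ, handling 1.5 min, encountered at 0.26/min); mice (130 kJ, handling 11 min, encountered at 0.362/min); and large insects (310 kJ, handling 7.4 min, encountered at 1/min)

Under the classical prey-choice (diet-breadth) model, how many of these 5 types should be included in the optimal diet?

1

Profitabilities (E/h, kJ/min): voles 180, large insects 41.9, small lizards 33.9, shrews 16.5, mice 11.8. Add prey in this order while the next type's profitability exceeds the intake rate on those already taken.
Rate on top 1: 50.5. large insects: 41.9 < 50.5 → exclude; stop.
Optimal diet: voles — 1 of 5 types.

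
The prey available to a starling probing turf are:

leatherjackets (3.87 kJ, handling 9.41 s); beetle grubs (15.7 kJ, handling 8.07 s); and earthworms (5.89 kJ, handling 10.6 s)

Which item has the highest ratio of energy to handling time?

In descending order of E/h:
beetle grubs: 15.7/8.07 = 1.95 kJ/s
earthworms: 5.89/10.6 = 0.556 kJ/s
leatherjackets: 3.87/9.41 = 0.411 kJ/s

beetle grubs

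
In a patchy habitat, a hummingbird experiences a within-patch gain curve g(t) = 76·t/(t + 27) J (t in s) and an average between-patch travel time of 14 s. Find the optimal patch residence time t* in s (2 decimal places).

19.44 s

Maximise g(t)/(T+t): set derivative to zero → g'(t)(T+t) = g(t).
g'(t) = 76·27/(t + 27)². Setting 76·27/(t+27)² = 76t/[(t+27)(14+t)] gives 27(14+t) = t(t+27), so t² = 27×14 = 378.
t* = √378 = 19.44 s.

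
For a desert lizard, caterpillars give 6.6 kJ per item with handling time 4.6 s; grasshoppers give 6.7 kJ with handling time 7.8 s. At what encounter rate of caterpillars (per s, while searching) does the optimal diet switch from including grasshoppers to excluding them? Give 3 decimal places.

The zero-one rule: include grasshoppers iff E₂/h₂ > λE₁/(1+λh₁). Equality gives the switch point.
λE₁h₂ = E₂ + λE₂h₁ ⇒ λ = E₂/(E₁h₂ − E₂h₁) = 6.7/(51.48 − 30.82) = 0.3243 per s.

0.324 per s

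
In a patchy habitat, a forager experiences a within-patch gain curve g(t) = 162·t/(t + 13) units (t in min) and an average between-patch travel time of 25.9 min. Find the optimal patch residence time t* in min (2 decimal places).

18.35 min

Maximise g(t)/(T+t): set derivative to zero → g'(t)(T+t) = g(t).
g'(t) = 162·13/(t + 13)². Setting 162·13/(t+13)² = 162t/[(t+13)(25.9+t)] gives 13(25.9+t) = t(t+13), so t² = 13×25.9 = 336.7.
t* = √336.7 = 18.35 min.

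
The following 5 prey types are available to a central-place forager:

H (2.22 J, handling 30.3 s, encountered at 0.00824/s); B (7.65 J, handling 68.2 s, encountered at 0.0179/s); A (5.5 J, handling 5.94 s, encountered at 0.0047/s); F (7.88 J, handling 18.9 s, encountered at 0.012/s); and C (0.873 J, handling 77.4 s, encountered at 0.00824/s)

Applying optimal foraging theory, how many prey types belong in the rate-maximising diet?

Profitabilities (E/h, J/s): A 0.926, F 0.417, B 0.112, H 0.0733, C 0.0113. Add prey in this order while the next type's profitability exceeds the intake rate on those already taken.
Rate on top 1: 0.02515. F: 0.417 > 0.02515 → include.
Rate on top 2: 0.09597. B: 0.112 > 0.09597 → include.
Rate on top 3: 0.104. H: 0.0733 < 0.104 → exclude; stop.
Optimal diet: A, F, B — 3 of 5 types.

3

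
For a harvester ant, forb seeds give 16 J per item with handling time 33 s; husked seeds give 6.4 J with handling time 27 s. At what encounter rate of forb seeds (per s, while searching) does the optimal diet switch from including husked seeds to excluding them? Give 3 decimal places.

0.029 per s

The zero-one rule: include husked seeds iff E₂/h₂ > λE₁/(1+λh₁). Equality gives the switch point.
λE₁h₂ = E₂ + λE₂h₁ ⇒ λ = E₂/(E₁h₂ − E₂h₁) = 6.4/(432 − 211.2) = 0.02899 per s.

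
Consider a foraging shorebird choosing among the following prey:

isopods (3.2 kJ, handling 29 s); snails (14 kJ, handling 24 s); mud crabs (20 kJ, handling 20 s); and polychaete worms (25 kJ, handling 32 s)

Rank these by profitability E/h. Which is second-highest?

In descending order of E/h:
mud crabs: 20/20 = 1 kJ/s
polychaete worms: 25/32 = 0.781 kJ/s
snails: 14/24 = 0.583 kJ/s
isopods: 3.2/29 = 0.11 kJ/s

polychaete worms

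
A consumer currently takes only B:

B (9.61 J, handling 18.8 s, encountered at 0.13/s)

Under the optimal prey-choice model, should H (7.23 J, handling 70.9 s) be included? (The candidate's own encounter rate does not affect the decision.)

No

On B alone, R = ΣλE/(1+Σλh) = 1.249/3.444 = 0.3627 J/s.
Profitability of H: 7.23/70.9 = 0.102 J/s.
Since 0.102 < R, time spent handling H is better spent searching.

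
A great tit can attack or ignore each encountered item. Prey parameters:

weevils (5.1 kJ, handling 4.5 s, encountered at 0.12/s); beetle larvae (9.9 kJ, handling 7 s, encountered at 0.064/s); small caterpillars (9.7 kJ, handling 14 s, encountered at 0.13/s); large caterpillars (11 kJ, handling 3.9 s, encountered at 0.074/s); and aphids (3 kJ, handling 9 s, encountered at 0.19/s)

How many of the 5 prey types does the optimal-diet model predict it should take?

Rank by E/h (kJ/s): large caterpillars 2.82, beetle larvae 1.41, weevils 1.13, small caterpillars 0.693, aphids 0.333. Include each in turn until the next type's E/h falls below the running intake rate.
Rate on top 1: 0.6317. beetle larvae: 1.41 > 0.6317 → include.
Rate on top 2: 0.8336. weevils: 1.13 > 0.8336 → include.
Rate on top 3: 0.9047. small caterpillars: 0.693 < 0.9047 → exclude; stop.
Optimal diet: large caterpillars, beetle larvae, weevils — 3 of 5 types.

3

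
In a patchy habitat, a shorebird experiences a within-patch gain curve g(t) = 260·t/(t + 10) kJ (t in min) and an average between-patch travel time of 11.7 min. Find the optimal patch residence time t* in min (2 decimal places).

10.82 min

Maximise g(t)/(T+t): set derivative to zero → g'(t)(T+t) = g(t).
g'(t) = 260·10/(t + 10)². Setting 260·10/(t+10)² = 260t/[(t+10)(11.7+t)] gives 10(11.7+t) = t(t+10), so t² = 10×11.7 = 117.
t* = √117 = 10.82 min.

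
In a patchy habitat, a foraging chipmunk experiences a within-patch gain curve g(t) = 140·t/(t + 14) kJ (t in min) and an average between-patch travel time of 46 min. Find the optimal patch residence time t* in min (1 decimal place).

25.4 min

Maximise g(t)/(T+t): set derivative to zero → g'(t)(T+t) = g(t).
g'(t) = 140·14/(t + 14)². Setting 140·14/(t+14)² = 140t/[(t+14)(46+t)] gives 14(46+t) = t(t+14), so t² = 14×46 = 644.
t* = √644 = 25.38 min.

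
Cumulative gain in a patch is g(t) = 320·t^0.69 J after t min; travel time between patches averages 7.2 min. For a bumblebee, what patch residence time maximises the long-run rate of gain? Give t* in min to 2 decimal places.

Optimal t* satisfies g'(t*) = g(t*)/(T + t*).
g'(t) = 0.69·320·t^-0.31. Setting 0.69·320·t^-0.31 = 320·t^0.69/(7.2+t) gives 0.69(7.2+t) = t, so 0.31·t = 0.69×7.2.
t* = 0.69×7.2/0.31 = 16.03 min.

16.03 min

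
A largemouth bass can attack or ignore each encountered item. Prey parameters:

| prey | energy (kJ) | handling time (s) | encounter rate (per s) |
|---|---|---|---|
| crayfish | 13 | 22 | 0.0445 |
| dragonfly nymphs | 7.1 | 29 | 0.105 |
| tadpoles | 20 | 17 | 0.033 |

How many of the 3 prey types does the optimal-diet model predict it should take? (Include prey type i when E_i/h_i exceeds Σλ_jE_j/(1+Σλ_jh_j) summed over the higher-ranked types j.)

2

Rank by E/h (kJ/s): tadpoles 1.18, crayfish 0.591, dragonfly nymphs 0.245. Include each in turn until the next type's E/h falls below the running intake rate.
Rate on top 1: 0.4228. crayfish: 0.591 > 0.4228 → include.
Rate on top 2: 0.4876. dragonfly nymphs: 0.245 < 0.4876 → exclude; stop.
Optimal diet: tadpoles, crayfish — 2 of 3 types.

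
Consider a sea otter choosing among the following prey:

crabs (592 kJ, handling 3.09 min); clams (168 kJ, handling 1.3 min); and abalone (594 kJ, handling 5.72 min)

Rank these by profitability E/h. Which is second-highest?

clams

Profitability E/h (kJ/min): crabs = 592/3.09 = 192, clams = 168/1.3 = 129, abalone = 594/5.72 = 104.
Ranked: crabs > clams > abalone.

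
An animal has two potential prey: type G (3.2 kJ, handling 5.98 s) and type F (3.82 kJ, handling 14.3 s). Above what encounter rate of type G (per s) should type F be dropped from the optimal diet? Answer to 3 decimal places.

Drop type F once their profitability E₂/h₂ falls below the rate achievable on type G alone: E₂/h₂ = λE₁/(1 + λh₁).
Solve for λ: λE₁h₂ = E₂(1 + λh₁) → λ(E₁h₂ − E₂h₁) = E₂ → λ = E₂/(E₁h₂ − E₂h₁).
λ = 3.82/(3.2×14.3 − 3.82×5.98) = 3.82/22.92 = 0.1667 per s.

0.167 per s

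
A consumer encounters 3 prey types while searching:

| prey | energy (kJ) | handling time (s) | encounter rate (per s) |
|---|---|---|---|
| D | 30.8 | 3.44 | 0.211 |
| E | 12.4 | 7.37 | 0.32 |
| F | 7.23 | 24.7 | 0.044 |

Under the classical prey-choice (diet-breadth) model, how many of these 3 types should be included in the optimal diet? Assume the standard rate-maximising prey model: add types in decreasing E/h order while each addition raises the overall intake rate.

1

Rank by E/h (kJ/s): D 8.95, E 1.68, F 0.293. Include each in turn until the next type's E/h falls below the running intake rate.
Rate on top 1: 3.766. E: 1.68 < 3.766 → exclude; stop.
Optimal diet: D — 1 of 3 types.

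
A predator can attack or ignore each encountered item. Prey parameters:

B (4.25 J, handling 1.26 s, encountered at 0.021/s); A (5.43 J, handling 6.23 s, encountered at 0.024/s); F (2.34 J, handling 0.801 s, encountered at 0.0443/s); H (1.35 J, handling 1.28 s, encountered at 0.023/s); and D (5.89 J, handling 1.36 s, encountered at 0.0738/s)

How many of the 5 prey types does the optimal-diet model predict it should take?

Profitabilities (E/h, J/s): D 4.33, B 3.37, F 2.92, H 1.05, A 0.872. Add prey in this order while the next type's profitability exceeds the intake rate on those already taken.
Rate on top 1: 0.395. B: 3.37 > 0.395 → include.
Rate on top 2: 0.465. F: 2.92 > 0.465 → include.
Rate on top 3: 0.54. H: 1.05 > 0.54 → include.
Rate on top 4: 0.5527. A: 0.872 > 0.5527 → include.
Optimal diet: D, B, F, H, A — 5 of 5 types.

5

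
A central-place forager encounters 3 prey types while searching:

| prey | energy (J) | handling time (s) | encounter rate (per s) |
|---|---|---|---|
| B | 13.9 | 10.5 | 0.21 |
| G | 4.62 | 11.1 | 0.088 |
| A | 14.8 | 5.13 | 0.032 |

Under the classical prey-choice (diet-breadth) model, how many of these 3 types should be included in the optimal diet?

2

Rank by E/h (J/s): A 2.88, B 1.32, G 0.416. Include each in turn until the next type's E/h falls below the running intake rate.
Rate on top 1: 0.4068. B: 1.32 > 0.4068 → include.
Rate on top 2: 1.007. G: 0.416 < 1.007 → exclude; stop.
Optimal diet: A, B — 2 of 3 types.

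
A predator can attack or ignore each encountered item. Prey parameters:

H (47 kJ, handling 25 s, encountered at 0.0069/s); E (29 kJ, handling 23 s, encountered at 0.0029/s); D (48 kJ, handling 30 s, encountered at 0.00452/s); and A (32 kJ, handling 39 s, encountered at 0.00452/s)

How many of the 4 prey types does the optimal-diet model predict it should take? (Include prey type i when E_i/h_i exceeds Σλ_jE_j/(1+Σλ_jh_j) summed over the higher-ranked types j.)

4

E/h in descending order: H 1.88, D 1.6, E 1.26, A 0.821 kJ/s. The optimal diet is the largest prefix of this list for which every included type satisfies E_i/h_i > R on the types above it.
Rate on top 1: 0.2766. D: 1.6 > 0.2766 → include.
Rate on top 2: 0.4138. E: 1.26 > 0.4138 → include.
Rate on top 3: 0.4549. A: 0.821 > 0.4549 → include.
Optimal diet: H, D, E, A — 4 of 4 types.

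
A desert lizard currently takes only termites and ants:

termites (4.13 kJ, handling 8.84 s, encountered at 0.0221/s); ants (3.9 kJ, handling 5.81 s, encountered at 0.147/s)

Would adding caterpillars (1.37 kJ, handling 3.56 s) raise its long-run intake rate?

Yes

On termites and ants alone, R = ΣλE/(1+Σλh) = 0.6646/2.049 = 0.3243 kJ/s.
caterpillars: E/h = 1.37/3.56 = 0.3848 kJ/s.
0.3848 > 0.3243, so adding caterpillars raises the average — include it.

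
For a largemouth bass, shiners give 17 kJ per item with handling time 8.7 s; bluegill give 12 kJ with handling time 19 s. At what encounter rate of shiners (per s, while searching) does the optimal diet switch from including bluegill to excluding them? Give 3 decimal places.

0.055 per s

At the threshold, the rate on shiners alone equals the profitability of bluegill: λ·17/(1 + λ·8.7) = 12/19 = 0.6316.
Rearranging, λ(17 − 0.6316×8.7) = 0.6316, so λ = 0.6316/11.51 = 0.05489 per s.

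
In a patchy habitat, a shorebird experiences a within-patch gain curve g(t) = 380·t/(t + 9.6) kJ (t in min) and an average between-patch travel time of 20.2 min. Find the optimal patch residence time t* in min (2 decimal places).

13.93 min

By the marginal value theorem, leave when the instantaneous gain rate g'(t) equals the habitat-wide average g(t)/(T + t).
g'(t) = 380·9.6/(t + 9.6)². Setting 380·9.6/(t+9.6)² = 380t/[(t+9.6)(20.2+t)] gives 9.6(20.2+t) = t(t+9.6), so t² = 9.6×20.2 = 193.9.
t* = √193.9 = 13.93 min.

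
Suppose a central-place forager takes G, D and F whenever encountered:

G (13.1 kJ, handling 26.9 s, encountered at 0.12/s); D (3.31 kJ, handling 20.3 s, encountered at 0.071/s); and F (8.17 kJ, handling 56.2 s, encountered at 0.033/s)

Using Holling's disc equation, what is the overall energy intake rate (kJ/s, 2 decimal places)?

Energy encountered per unit search time: 0.12×13.1 + 0.071×3.31 + 0.033×8.17 = 2.077 kJ/s.
Handling time per unit search time: 0.12×26.9 + 0.071×20.3 + 0.033×56.2 = 6.524.
Rate = 2.077/(1 + 6.524) = 0.276 kJ/s.

0.28 kJ/s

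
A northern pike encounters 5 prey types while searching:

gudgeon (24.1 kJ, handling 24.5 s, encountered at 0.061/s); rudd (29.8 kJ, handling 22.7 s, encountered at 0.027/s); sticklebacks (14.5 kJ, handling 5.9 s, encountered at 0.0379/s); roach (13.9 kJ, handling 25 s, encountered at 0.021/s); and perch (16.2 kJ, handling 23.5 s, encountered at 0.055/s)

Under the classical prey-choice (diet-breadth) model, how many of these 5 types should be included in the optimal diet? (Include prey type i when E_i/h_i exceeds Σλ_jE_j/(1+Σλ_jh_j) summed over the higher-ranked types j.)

E/h in descending order: sticklebacks 2.46, rudd 1.31, gudgeon 0.984, perch 0.689, roach 0.556 kJ/s. The optimal diet is the largest prefix of this list for which every included type satisfies E_i/h_i > R on the types above it.
Rate on top 1: 0.4491. rudd: 1.31 > 0.4491 → include.
Rate on top 2: 0.7373. gudgeon: 0.984 > 0.7373 → include.
Rate on top 3: 0.8479. perch: 0.689 < 0.8479 → exclude; stop.
Optimal diet: sticklebacks, rudd, gudgeon — 3 of 5 types.

3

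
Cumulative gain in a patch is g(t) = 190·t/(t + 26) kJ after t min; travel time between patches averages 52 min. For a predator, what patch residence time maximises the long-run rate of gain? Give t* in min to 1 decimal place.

Optimal t* satisfies g'(t*) = g(t*)/(T + t*).
g'(t) = 190·26/(t + 26)². Setting 190·26/(t+26)² = 190t/[(t+26)(52+t)] gives 26(52+t) = t(t+26), so t² = 26×52 = 1352.
t* = √1352 = 36.77 min.

36.8 min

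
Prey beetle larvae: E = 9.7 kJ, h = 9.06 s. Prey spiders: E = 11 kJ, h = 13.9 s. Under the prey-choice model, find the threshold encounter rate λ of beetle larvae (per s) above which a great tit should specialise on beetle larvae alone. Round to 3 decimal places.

0.313 per s

Drop spiders once their profitability E₂/h₂ falls below the rate achievable on beetle larvae alone: E₂/h₂ = λE₁/(1 + λh₁).
Solve for λ: λE₁h₂ = E₂(1 + λh₁) → λ(E₁h₂ − E₂h₁) = E₂ → λ = E₂/(E₁h₂ − E₂h₁).
λ = 11/(9.7×13.9 − 11×9.06) = 11/35.17 = 0.3128 per s.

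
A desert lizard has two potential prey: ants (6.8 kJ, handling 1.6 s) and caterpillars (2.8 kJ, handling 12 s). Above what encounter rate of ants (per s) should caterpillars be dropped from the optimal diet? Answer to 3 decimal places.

0.036 per s

Drop caterpillars once their profitability E₂/h₂ falls below the rate achievable on ants alone: E₂/h₂ = λE₁/(1 + λh₁).
Solve for λ: λE₁h₂ = E₂(1 + λh₁) → λ(E₁h₂ − E₂h₁) = E₂ → λ = E₂/(E₁h₂ − E₂h₁).
λ = 2.8/(6.8×12 − 2.8×1.6) = 2.8/77.12 = 0.03631 per s.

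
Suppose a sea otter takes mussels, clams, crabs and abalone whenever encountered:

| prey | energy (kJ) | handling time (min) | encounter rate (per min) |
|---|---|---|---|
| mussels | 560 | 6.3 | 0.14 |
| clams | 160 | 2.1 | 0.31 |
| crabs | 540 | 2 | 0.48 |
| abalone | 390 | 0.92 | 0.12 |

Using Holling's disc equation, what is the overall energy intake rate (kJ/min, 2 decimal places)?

R = (0.14×560 + 0.31×160 + 0.48×540 + 0.12×390) / (1 + 0.14×6.3 + 0.31×2.1 + 0.48×2 + 0.12×0.92) = 434/3.603 = 120.4 kJ/min.

120.44 kJ/min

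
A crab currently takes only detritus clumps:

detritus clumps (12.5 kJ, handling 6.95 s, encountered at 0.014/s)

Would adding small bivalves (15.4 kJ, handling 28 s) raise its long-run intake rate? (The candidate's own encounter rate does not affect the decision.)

Yes

Intake rate on the current diet: R = (0.014×12.5) / (1 + 0.014×6.95) = 0.175/1.097 = 0.1595 kJ/s.
Profitability of small bivalves: 15.4/28 = 0.55 kJ/s.
Since 0.55 > R, including small bivalves increases the long-run rate.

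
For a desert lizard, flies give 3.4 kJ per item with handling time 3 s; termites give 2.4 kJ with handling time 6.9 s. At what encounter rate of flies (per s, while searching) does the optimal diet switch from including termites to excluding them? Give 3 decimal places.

At the threshold, the rate on flies alone equals the profitability of termites: λ·3.4/(1 + λ·3) = 2.4/6.9 = 0.3478.
Rearranging, λ(3.4 − 0.3478×3) = 0.3478, so λ = 0.3478/2.357 = 0.1476 per s.

0.148 per s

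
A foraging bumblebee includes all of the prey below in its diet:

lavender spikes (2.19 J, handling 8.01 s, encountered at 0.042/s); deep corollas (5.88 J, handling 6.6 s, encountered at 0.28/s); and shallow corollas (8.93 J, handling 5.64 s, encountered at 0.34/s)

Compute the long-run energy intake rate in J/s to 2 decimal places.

Energy encountered per unit search time: 0.042×2.19 + 0.28×5.88 + 0.34×8.93 = 4.775 J/s.
Handling time per unit search time: 0.042×8.01 + 0.28×6.6 + 0.34×5.64 = 4.102.
Rate = 4.775/(1 + 4.102) = 0.9358 J/s.

0.94 J/s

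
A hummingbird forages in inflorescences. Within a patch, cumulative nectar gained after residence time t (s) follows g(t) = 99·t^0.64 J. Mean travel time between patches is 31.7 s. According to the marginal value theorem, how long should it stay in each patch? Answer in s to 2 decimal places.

56.36 s

Optimal t* satisfies g'(t*) = g(t*)/(T + t*).
g'(t) = 0.64·99·t^-0.36. Setting 0.64·99·t^-0.36 = 99·t^0.64/(31.7+t) gives 0.64(31.7+t) = t, so 0.36·t = 0.64×31.7.
t* = 0.64×31.7/0.36 = 56.36 s.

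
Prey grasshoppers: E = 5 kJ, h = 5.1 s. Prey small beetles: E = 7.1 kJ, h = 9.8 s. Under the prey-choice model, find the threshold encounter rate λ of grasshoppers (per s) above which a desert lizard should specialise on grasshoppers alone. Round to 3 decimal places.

The zero-one rule: include small beetles iff E₂/h₂ > λE₁/(1+λh₁). Equality gives the switch point.
λE₁h₂ = E₂ + λE₂h₁ ⇒ λ = E₂/(E₁h₂ − E₂h₁) = 7.1/(49 − 36.21) = 0.5551 per s.

0.555 per s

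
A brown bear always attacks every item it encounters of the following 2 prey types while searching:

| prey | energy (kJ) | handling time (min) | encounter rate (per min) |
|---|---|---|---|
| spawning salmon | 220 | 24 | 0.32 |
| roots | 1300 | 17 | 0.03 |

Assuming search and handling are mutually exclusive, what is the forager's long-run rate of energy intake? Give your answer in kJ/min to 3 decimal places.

Energy encountered per unit search time: 0.32×220 + 0.03×1300 = 109.4 kJ/min.
Handling time per unit search time: 0.32×24 + 0.03×17 = 8.19.
Rate = 109.4/(1 + 8.19) = 11.9 kJ/min.

11.904 kJ/min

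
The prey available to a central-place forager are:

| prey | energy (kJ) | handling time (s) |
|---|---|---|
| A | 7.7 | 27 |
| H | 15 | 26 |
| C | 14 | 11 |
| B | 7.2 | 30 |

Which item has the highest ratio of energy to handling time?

C

In descending order of E/h:
C: 14/11 = 1.27 kJ/s
H: 15/26 = 0.577 kJ/s
A: 7.7/27 = 0.285 kJ/s
B: 7.2/30 = 0.24 kJ/s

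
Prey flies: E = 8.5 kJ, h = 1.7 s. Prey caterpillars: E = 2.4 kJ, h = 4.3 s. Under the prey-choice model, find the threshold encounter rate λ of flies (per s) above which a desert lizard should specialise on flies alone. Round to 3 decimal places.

0.074 per s

The zero-one rule: include caterpillars iff E₂/h₂ > λE₁/(1+λh₁). Equality gives the switch point.
λE₁h₂ = E₂ + λE₂h₁ ⇒ λ = E₂/(E₁h₂ − E₂h₁) = 2.4/(36.55 − 4.08) = 0.07391 per s.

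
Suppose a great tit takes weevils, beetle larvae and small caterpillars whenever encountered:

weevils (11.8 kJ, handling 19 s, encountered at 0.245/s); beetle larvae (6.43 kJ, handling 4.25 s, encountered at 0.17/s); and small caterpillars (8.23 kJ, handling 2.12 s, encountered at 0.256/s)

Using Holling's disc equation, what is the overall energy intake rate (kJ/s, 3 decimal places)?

0.880 kJ/s

R = Σλ_iE_i / (1 + Σλ_ih_i)
Numerator: 0.245×11.8 + 0.17×6.43 + 0.256×8.23 = 6.091
Denominator: 1 + 0.245×19 + 0.17×4.25 + 0.256×2.12 = 6.92
R = 6.091/6.92 = 0.8802 kJ/s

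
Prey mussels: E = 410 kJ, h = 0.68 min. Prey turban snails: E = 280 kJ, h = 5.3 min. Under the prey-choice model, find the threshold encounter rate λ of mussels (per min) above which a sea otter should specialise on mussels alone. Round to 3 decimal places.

0.141 per min

Drop turban snails once their profitability E₂/h₂ falls below the rate achievable on mussels alone: E₂/h₂ = λE₁/(1 + λh₁).
Solve for λ: λE₁h₂ = E₂(1 + λh₁) → λ(E₁h₂ − E₂h₁) = E₂ → λ = E₂/(E₁h₂ − E₂h₁).
λ = 280/(410×5.3 − 280×0.68) = 280/1983 = 0.1412 per min.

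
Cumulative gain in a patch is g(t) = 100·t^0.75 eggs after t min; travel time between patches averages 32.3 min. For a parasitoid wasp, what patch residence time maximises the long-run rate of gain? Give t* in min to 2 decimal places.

96.90 min

Optimal t* satisfies g'(t*) = g(t*)/(T + t*).
g'(t) = 0.75·100·t^-0.25. Setting 0.75·100·t^-0.25 = 100·t^0.75/(32.3+t) gives 0.75(32.3+t) = t, so 0.25·t = 0.75×32.3.
t* = 0.75×32.3/0.25 = 96.9 min.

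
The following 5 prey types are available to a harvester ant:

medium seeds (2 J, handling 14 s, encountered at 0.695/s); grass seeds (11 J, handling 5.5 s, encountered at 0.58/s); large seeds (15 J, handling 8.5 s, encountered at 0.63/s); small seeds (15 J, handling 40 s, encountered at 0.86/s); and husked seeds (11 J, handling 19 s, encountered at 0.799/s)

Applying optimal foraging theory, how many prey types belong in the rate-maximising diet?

Profitabilities (E/h, J/s): grass seeds 2, large seeds 1.76, husked seeds 0.579, small seeds 0.375, medium seeds 0.143. Add prey in this order while the next type's profitability exceeds the intake rate on those already taken.
Rate on top 1: 1.523. large seeds: 1.76 > 1.523 → include.
Rate on top 2: 1.658. husked seeds: 0.579 < 1.658 → exclude; stop.
Optimal diet: grass seeds, large seeds — 2 of 5 types.

2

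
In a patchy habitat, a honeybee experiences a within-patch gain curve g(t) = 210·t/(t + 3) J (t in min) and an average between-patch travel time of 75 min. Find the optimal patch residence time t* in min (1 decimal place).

15.0 min

Optimal t* satisfies g'(t*) = g(t*)/(T + t*).
g'(t) = 210·3/(t + 3)². Setting 210·3/(t+3)² = 210t/[(t+3)(75+t)] gives 3(75+t) = t(t+3), so t² = 3×75 = 225.
t* = √225 = 15 min.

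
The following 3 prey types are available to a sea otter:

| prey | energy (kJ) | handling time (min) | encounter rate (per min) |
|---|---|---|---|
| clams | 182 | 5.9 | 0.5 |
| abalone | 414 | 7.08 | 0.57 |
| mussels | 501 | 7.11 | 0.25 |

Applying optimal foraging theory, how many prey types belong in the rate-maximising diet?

Profitabilities (E/h, kJ/min): mussels 70.5, abalone 58.5, clams 30.8. Add prey in this order while the next type's profitability exceeds the intake rate on those already taken.
Rate on top 1: 45.09. abalone: 58.5 > 45.09 → include.
Rate on top 2: 53.02. clams: 30.8 < 53.02 → exclude; stop.
Optimal diet: mussels, abalone — 2 of 3 types.

2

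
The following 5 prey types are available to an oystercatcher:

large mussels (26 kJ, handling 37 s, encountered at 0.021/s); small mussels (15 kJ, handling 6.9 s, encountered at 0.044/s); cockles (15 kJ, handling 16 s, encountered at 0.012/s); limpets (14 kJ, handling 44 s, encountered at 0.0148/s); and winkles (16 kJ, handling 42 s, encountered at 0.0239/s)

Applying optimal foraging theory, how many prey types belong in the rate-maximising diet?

E/h in descending order: small mussels 2.17, cockles 0.938, large mussels 0.703, winkles 0.381, limpets 0.318 kJ/s. The optimal diet is the largest prefix of this list for which every included type satisfies E_i/h_i > R on the types above it.
Rate on top 1: 0.5063. cockles: 0.938 > 0.5063 → include.
Rate on top 2: 0.5616. large mussels: 0.703 > 0.5616 → include.
Rate on top 3: 0.6099. winkles: 0.381 < 0.6099 → exclude; stop.
Optimal diet: small mussels, cockles, large mussels — 3 of 5 types.

3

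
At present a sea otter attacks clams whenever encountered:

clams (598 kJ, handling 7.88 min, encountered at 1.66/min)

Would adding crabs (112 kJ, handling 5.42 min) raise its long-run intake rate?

Current rate: (1.66×598)/(1 + 1.66×7.88) = 70.5 kJ/min.
crabs: E/h = 112/5.42 = 20.66 kJ/min.
Since 20.66 < R, time spent handling crabs is better spent searching.

No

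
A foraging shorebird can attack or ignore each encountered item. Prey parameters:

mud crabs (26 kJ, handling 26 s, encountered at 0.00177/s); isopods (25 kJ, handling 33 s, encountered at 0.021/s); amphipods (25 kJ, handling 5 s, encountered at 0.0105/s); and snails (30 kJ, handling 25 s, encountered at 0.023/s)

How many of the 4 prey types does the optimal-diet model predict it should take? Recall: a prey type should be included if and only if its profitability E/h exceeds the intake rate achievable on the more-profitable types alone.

Rank by E/h (kJ/s): amphipods 5, snails 1.2, mud crabs 1, isopods 0.758. Include each in turn until the next type's E/h falls below the running intake rate.
Rate on top 1: 0.2494. snails: 1.2 > 0.2494 → include.
Rate on top 2: 0.5853. mud crabs: 1 > 0.5853 → include.
Rate on top 3: 0.5967. isopods: 0.758 > 0.5967 → include.
Optimal diet: amphipods, snails, mud crabs, isopods — 4 of 4 types.

4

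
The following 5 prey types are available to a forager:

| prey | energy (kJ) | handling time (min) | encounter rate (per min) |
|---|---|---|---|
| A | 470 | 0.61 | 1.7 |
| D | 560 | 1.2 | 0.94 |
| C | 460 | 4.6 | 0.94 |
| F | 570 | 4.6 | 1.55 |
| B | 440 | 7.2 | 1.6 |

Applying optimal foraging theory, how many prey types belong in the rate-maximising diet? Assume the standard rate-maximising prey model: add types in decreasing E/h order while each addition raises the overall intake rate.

Profitabilities (E/h, kJ/min): A 770, D 467, F 124, C 100, B 61.1. Add prey in this order while the next type's profitability exceeds the intake rate on those already taken.
Rate on top 1: 392.2. D: 467 > 392.2 → include.
Rate on top 2: 418.8. F: 124 < 418.8 → exclude; stop.
Optimal diet: A, D — 2 of 5 types.

2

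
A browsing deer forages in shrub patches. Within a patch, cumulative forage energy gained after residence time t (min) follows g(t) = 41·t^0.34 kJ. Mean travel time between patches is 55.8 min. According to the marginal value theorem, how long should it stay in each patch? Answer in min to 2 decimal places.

By the marginal value theorem, leave when the instantaneous gain rate g'(t) equals the habitat-wide average g(t)/(T + t).
g'(t) = 0.34·41·t^-0.66. Setting 0.34·41·t^-0.66 = 41·t^0.34/(55.8+t) gives 0.34(55.8+t) = t, so 0.66·t = 0.34×55.8.
t* = 0.34×55.8/0.66 = 28.75 min.

28.75 min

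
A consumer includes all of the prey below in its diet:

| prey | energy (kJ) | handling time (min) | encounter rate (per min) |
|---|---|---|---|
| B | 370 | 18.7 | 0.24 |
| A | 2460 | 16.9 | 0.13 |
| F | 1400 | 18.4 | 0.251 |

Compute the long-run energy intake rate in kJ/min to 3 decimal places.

61.772 kJ/min

Energy encountered per unit search time: 0.24×370 + 0.13×2460 + 0.251×1400 = 760 kJ/min.
Handling time per unit search time: 0.24×18.7 + 0.13×16.9 + 0.251×18.4 = 11.3.
Rate = 760/(1 + 11.3) = 61.77 kJ/min.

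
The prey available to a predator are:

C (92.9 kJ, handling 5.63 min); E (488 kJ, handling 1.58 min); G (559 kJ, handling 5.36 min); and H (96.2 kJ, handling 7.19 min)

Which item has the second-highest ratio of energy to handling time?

In descending order of E/h:
E: 488/1.58 = 309 kJ/min
G: 559/5.36 = 104 kJ/min
C: 92.9/5.63 = 16.5 kJ/min
H: 96.2/7.19 = 13.4 kJ/min

G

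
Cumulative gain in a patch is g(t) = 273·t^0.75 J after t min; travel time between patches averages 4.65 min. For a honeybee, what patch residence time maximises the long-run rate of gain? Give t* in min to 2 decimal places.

Maximise g(t)/(T+t): set derivative to zero → g'(t)(T+t) = g(t).
g'(t) = 0.75·273·t^-0.25. Setting 0.75·273·t^-0.25 = 273·t^0.75/(4.65+t) gives 0.75(4.65+t) = t, so 0.25·t = 0.75×4.65.
t* = 0.75×4.65/0.25 = 13.95 min.

13.95 min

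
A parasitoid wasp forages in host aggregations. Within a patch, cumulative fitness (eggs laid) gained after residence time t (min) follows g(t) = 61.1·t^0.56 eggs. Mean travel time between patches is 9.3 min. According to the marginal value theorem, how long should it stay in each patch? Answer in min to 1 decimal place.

By the marginal value theorem, leave when the instantaneous gain rate g'(t) equals the habitat-wide average g(t)/(T + t).
g'(t) = 0.56·61.1·t^-0.44. Setting 0.56·61.1·t^-0.44 = 61.1·t^0.56/(9.3+t) gives 0.56(9.3+t) = t, so 0.44·t = 0.56×9.3.
t* = 0.56×9.3/0.44 = 11.84 min.

11.8 min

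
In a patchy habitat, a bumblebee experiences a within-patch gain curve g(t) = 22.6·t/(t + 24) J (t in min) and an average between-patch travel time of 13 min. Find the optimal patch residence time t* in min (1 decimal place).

Optimal t* satisfies g'(t*) = g(t*)/(T + t*).
g'(t) = 22.6·24/(t + 24)². Setting 22.6·24/(t+24)² = 22.6t/[(t+24)(13+t)] gives 24(13+t) = t(t+24), so t² = 24×13 = 312.
t* = √312 = 17.66 min.

17.7 min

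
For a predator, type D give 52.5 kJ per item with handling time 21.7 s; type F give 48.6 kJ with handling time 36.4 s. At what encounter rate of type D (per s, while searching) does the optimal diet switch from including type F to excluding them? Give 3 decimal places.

The zero-one rule: include type F iff E₂/h₂ > λE₁/(1+λh₁). Equality gives the switch point.
λE₁h₂ = E₂ + λE₂h₁ ⇒ λ = E₂/(E₁h₂ − E₂h₁) = 48.6/(1911 − 1055) = 0.05675 per s.

0.057 per s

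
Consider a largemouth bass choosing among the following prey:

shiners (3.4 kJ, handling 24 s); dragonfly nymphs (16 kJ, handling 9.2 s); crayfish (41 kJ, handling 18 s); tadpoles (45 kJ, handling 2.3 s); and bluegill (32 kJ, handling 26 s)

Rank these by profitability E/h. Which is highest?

Profitability E/h (kJ/s): shiners = 3.4/24 = 0.142, dragonfly nymphs = 16/9.2 = 1.74, crayfish = 41/18 = 2.28, tadpoles = 45/2.3 = 19.6, bluegill = 32/26 = 1.23.
Ranked: tadpoles > crayfish > dragonfly nymphs > bluegill > shiners.

tadpoles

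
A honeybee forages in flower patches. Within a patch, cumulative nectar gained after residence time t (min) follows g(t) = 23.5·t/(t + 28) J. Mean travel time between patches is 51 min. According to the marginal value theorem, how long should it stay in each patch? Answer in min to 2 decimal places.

37.79 min

Maximise g(t)/(T+t): set derivative to zero → g'(t)(T+t) = g(t).
g'(t) = 23.5·28/(t + 28)². Setting 23.5·28/(t+28)² = 23.5t/[(t+28)(51+t)] gives 28(51+t) = t(t+28), so t² = 28×51 = 1428.
t* = √1428 = 37.79 min.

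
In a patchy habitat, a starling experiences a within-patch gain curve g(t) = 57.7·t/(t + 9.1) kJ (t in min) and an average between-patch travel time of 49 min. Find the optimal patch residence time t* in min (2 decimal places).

21.12 min

Optimal t* satisfies g'(t*) = g(t*)/(T + t*).
g'(t) = 57.7·9.1/(t + 9.1)². Setting 57.7·9.1/(t+9.1)² = 57.7t/[(t+9.1)(49+t)] gives 9.1(49+t) = t(t+9.1), so t² = 9.1×49 = 445.9.
t* = √445.9 = 21.12 min.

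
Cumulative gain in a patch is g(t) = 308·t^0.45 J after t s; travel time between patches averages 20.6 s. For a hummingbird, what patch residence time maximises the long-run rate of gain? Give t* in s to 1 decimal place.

16.9 s

By the marginal value theorem, leave when the instantaneous gain rate g'(t) equals the habitat-wide average g(t)/(T + t).
g'(t) = 0.45·308·t^-0.55. Setting 0.45·308·t^-0.55 = 308·t^0.45/(20.6+t) gives 0.45(20.6+t) = t, so 0.55·t = 0.45×20.6.
t* = 0.45×20.6/0.55 = 16.85 s.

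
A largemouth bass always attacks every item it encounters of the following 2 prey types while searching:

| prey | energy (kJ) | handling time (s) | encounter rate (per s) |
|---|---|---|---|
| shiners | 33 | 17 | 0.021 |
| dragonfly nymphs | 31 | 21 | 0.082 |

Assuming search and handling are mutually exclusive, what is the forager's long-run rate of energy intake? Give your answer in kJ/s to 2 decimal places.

1.05 kJ/s

R = Σλ_iE_i / (1 + Σλ_ih_i)
Numerator: 0.021×33 + 0.082×31 = 3.235
Denominator: 1 + 0.021×17 + 0.082×21 = 3.079
R = 3.235/3.079 = 1.051 kJ/s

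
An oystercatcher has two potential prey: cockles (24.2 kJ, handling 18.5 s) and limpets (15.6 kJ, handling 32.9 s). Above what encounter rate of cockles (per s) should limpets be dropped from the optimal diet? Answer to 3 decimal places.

0.031 per s

Drop limpets once their profitability E₂/h₂ falls below the rate achievable on cockles alone: E₂/h₂ = λE₁/(1 + λh₁).
Solve for λ: λE₁h₂ = E₂(1 + λh₁) → λ(E₁h₂ − E₂h₁) = E₂ → λ = E₂/(E₁h₂ − E₂h₁).
λ = 15.6/(24.2×32.9 − 15.6×18.5) = 15.6/507.6 = 0.03073 per s.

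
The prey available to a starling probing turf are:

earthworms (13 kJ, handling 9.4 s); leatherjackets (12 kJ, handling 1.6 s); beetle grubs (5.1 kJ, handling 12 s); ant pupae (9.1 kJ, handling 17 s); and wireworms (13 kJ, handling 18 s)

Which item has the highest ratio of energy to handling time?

leatherjackets

Profitability E/h (kJ/s): earthworms = 13/9.4 = 1.38, leatherjackets = 12/1.6 = 7.5, beetle grubs = 5.1/12 = 0.425, ant pupae = 9.1/17 = 0.535, wireworms = 13/18 = 0.722.
Ranked: leatherjackets > earthworms > wireworms > ant pupae > beetle grubs.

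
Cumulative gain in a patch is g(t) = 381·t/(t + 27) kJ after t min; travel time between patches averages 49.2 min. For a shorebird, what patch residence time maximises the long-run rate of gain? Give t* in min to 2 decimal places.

By the marginal value theorem, leave when the instantaneous gain rate g'(t) equals the habitat-wide average g(t)/(T + t).
g'(t) = 381·27/(t + 27)². Setting 381·27/(t+27)² = 381t/[(t+27)(49.2+t)] gives 27(49.2+t) = t(t+27), so t² = 27×49.2 = 1328.
t* = √1328 = 36.45 min.

36.45 min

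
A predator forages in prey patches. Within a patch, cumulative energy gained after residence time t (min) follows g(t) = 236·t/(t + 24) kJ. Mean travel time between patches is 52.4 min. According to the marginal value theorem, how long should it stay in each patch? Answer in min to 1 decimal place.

Maximise g(t)/(T+t): set derivative to zero → g'(t)(T+t) = g(t).
g'(t) = 236·24/(t + 24)². Setting 236·24/(t+24)² = 236t/[(t+24)(52.4+t)] gives 24(52.4+t) = t(t+24), so t² = 24×52.4 = 1258.
t* = √1258 = 35.46 min.

35.5 min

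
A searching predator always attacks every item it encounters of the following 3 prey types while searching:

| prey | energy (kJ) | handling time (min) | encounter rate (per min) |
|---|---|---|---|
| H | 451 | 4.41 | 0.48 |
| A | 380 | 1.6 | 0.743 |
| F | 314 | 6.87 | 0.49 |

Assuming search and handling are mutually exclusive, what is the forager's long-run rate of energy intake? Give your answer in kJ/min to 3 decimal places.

85.074 kJ/min

R = Σλ_iE_i / (1 + Σλ_ih_i)
Numerator: 0.48×451 + 0.743×380 + 0.49×314 = 652.7
Denominator: 1 + 0.48×4.41 + 0.743×1.6 + 0.49×6.87 = 7.672
R = 652.7/7.672 = 85.07 kJ/min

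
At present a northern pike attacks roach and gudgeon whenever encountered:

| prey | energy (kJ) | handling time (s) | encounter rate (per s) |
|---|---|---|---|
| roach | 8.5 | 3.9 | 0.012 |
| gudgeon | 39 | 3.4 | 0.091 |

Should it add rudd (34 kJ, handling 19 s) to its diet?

No

Current rate: (0.012×8.5 + 0.091×39)/(1 + 0.012×3.9 + 0.091×3.4) = 2.692 kJ/s.
rudd: E/h = 34/19 = 1.789 kJ/s.
Since 1.789 < R, time spent handling rudd is better spent searching.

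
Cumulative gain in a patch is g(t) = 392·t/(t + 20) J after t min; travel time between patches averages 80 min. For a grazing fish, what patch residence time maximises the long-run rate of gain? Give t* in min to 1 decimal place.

40.0 min

Maximise g(t)/(T+t): set derivative to zero → g'(t)(T+t) = g(t).
g'(t) = 392·20/(t + 20)². Setting 392·20/(t+20)² = 392t/[(t+20)(80+t)] gives 20(80+t) = t(t+20), so t² = 20×80 = 1600.
t* = √1600 = 40 min.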